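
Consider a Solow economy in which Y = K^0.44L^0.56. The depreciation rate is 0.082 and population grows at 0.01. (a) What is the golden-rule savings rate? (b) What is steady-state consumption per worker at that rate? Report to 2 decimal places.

(a) s_gold = 0.44; (b) c_gold ≈ 1.92

Capital per worker breaks even when investment replaces (n + δ)·k; here n + δ = 0.092.
For Cobb-Douglas, s_gold equals capital's share: s_gold = 0.44.
Setting f'(k) = n+δ gives 0.44·k^(0.44−1) = 0.092, hence k_gold = (0.44/0.092)^(1/0.56) ≈ 16.3564.
y_gold = 16.3564^0.44 ≈ 3.4200; c_gold = (1−0.44)·y_gold ≈ 1.9152.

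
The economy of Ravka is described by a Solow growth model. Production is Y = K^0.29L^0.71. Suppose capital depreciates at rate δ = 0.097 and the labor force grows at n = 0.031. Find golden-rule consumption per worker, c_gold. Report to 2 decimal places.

n + δ = 0.031 + 0.097 = 0.128.
At the golden rule the marginal product of capital equals n+δ: 0.29·k^(0.29−1) = 0.128. Solving, k_gold = (0.29/0.128)^(1/0.71) ≈ 3.1642.
y_gold = 3.1642^0.29 ≈ 1.3966.
c_gold = y_gold − (n+δ)·k_gold = 1.3966 − 0.128·3.1642 ≈ 0.9916.

c_gold ≈ 0.99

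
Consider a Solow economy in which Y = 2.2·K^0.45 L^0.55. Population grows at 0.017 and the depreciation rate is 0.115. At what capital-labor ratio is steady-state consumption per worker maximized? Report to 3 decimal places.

k_gold ≈ 38.996

Break-even investment rate: n + δ = 0.017 + 0.115 = 0.132.
Setting f'(k) = n+δ gives 0.45·2.2·k^(0.45−1) = 0.132, hence k_gold = (0.45·2.2/0.132)^(1/0.55) ≈ 38.9960.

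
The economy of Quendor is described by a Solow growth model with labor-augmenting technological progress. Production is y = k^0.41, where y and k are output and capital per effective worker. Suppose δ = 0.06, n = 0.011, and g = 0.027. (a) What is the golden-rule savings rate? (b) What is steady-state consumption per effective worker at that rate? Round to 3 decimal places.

Capital per effective worker breaks even when investment replaces (n + g + δ)·k; here n + g + δ = 0.098.
For Cobb-Douglas, s_gold equals capital's share: s_gold = 0.41.
At the golden rule the marginal product of capital equals n+g+δ: 0.41·k^(0.41−1) = 0.098. Solving, k_gold = (0.41/0.098)^(1/0.59) ≈ 11.3107.
y_gold = 11.3107^0.41 ≈ 2.7035; c_gold = (1−0.41)·y_gold ≈ 1.5951.

(a) s_gold = 0.410; (b) c_gold ≈ 1.595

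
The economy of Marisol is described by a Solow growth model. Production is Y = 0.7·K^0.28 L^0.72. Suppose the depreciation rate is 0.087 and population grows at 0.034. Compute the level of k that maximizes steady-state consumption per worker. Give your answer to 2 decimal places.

k_gold ≈ 1.95

Capital per worker breaks even when investment replaces (n + δ)·k; here n + δ = 0.121.
Maximizing c = f(k) − (n+δ)·k gives f'(k) = n+δ, i.e. 0.28·0.7·k^(0.28−1) = 0.121, so k_gold = (0.28·0.7/0.121)^(1/0.72) ≈ 1.9540.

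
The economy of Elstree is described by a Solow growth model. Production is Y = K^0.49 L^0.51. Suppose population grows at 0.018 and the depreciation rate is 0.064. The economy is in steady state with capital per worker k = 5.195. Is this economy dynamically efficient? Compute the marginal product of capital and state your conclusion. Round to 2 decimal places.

dynamically efficient; MPK ≈ 0.21

The effective depreciation rate is n + δ = 0.018 + 0.064 = 0.082.
MPK = 0.49·k^(0.49−1) = 0.49·5.195^(-0.51) ≈ 0.2115.
MPK > 0.082, so the economy is dynamically efficient (under-saving).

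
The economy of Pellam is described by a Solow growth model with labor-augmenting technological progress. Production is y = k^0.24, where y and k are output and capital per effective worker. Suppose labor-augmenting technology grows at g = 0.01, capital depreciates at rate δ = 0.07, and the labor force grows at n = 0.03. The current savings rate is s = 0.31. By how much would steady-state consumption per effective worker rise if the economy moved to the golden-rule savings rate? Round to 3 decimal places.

Δc ≈ 0.015

Break-even investment rate: n + g + δ = 0.03 + 0.01 + 0.07 = 0.11.
Current steady state (s = 0.31): k* = (0.31/0.11)^(1/0.76) ≈ 3.9090, y* = 3.9090^0.24 ≈ 1.3871, c* = (1−0.31)·1.3871 ≈ 0.9571.
At the golden rule the marginal product of capital equals n+g+δ: 0.24·k^(0.24−1) = 0.11. Solving, k_gold = (0.24/0.11)^(1/0.76) ≈ 2.7913.
y_gold = 2.7913^0.24 ≈ 1.2794, c_gold = y_gold − 0.11·k_gold ≈ 0.9723.
Gain: Δc = 0.9723 − 0.9571 ≈ 0.0152.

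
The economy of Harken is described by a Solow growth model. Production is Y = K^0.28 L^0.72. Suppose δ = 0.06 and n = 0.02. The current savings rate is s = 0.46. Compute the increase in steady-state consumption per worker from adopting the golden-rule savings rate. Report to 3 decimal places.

Δc ≈ 0.106

The effective depreciation rate is n + δ = 0.02 + 0.06 = 0.08.
Current steady state (s = 0.46): k* = (0.46/0.08)^(1/0.72) ≈ 11.3526, y* = 11.3526^0.28 ≈ 1.9744, c* = (1−0.46)·1.9744 ≈ 1.0662.
Maximizing c = f(k) − (n+δ)·k gives f'(k) = n+δ, i.e. 0.28·k^(0.28−1) = 0.08, so k_gold = (0.28/0.08)^(1/0.72) ≈ 5.6971.
y_gold = 5.6971^0.28 ≈ 1.6277, c_gold = y_gold − 0.08·k_gold ≈ 1.1720.
Gain: Δc = 1.1720 − 1.0662 ≈ 0.1058.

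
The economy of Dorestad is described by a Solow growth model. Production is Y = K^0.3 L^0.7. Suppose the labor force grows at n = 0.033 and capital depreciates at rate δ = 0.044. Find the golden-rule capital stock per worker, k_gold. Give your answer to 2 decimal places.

n + δ = 0.033 + 0.044 = 0.077.
Maximizing c = f(k) − (n+δ)·k gives f'(k) = n+δ, i.e. 0.3·k^(0.3−1) = 0.077, so k_gold = (0.3/0.077)^(1/0.7) ≈ 6.9784.

k_gold ≈ 6.98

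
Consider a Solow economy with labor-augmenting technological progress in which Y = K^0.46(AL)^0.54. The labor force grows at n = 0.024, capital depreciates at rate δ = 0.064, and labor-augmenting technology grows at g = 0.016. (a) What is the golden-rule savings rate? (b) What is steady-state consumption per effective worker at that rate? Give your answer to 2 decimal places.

Break-even investment rate: n + g + δ = 0.024 + 0.016 + 0.064 = 0.104.
For Cobb-Douglas, s_gold equals capital's share: s_gold = 0.46.
Setting f'(k) = n+g+δ gives 0.46·k^(0.46−1) = 0.104, hence k_gold = (0.46/0.104)^(1/0.54) ≈ 15.6959.
y_gold = 15.6959^0.46 ≈ 3.5486; c_gold = (1−0.46)·y_gold ≈ 1.9163.

(a) s_gold = 0.46; (b) c_gold ≈ 1.92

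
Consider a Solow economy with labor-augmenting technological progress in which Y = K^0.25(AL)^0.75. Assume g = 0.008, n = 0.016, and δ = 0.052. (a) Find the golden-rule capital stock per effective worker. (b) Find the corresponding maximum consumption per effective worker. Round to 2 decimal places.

n + g + δ = 0.016 + 0.008 + 0.052 = 0.076.
Maximizing c = f(k) − (n+g+δ)·k gives f'(k) = n+g+δ, i.e. 0.25·k^(0.25−1) = 0.076, so k_gold = (0.25/0.076)^(1/0.75) ≈ 4.8922.
y_gold = 4.8922^0.25 ≈ 1.4872; c_gold = y_gold − 0.076·k_gold ≈ 1.1154.

(a) k_gold ≈ 4.89; (b) c_gold ≈ 1.12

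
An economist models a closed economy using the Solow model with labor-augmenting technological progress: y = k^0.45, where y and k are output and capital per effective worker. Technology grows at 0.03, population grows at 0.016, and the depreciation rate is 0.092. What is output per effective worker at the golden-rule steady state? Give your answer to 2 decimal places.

n + g + δ = 0.016 + 0.03 + 0.092 = 0.138.
Maximizing c = f(k) − (n+g+δ)·k gives f'(k) = n+g+δ, i.e. 0.45·k^(0.45−1) = 0.138, so k_gold = (0.45/0.138)^(1/0.55) ≈ 8.5770.
Output: y_gold = k_gold^0.45 = 8.5770^0.45 ≈ 2.6303.

y_gold ≈ 2.63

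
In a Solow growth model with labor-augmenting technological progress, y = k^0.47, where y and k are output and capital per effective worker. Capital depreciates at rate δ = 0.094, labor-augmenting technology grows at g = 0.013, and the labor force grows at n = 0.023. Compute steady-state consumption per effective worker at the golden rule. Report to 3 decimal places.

The effective depreciation rate is n + g + δ = 0.023 + 0.013 + 0.094 = 0.13.
At the golden rule the marginal product of capital equals n+g+δ: 0.47·k^(0.47−1) = 0.13. Solving, k_gold = (0.47/0.13)^(1/0.53) ≈ 11.3011.
y_gold = 11.3011^0.47 ≈ 3.1258.
c_gold = y_gold − (n+g+δ)·k_gold = 3.1258 − 0.13·11.3011 ≈ 1.6567.

c_gold ≈ 1.657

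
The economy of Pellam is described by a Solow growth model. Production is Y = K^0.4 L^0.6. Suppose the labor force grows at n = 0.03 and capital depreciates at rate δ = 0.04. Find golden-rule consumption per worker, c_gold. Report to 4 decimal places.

c_gold ≈ 1.9178

Break-even investment rate: n + δ = 0.03 + 0.04 = 0.07.
Golden rule sets MPK = n+δ: 0.4·k^(0.4−1) = 0.07, so k_gold = (0.4/0.07)^(1/0.6) ≈ 18.2643.
y_gold = 18.2643^0.4 ≈ 3.1963.
c_gold = y_gold − (n+δ)·k_gold = 3.1963 − 0.07·18.2643 ≈ 1.9178.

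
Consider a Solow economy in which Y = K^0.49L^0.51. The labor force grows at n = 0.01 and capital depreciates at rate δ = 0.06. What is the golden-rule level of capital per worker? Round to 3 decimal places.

k_gold ≈ 45.400

The effective depreciation rate is n + δ = 0.01 + 0.06 = 0.07.
Setting f'(k) = n+δ gives 0.49·k^(0.49−1) = 0.07, hence k_gold = (0.49/0.07)^(1/0.51) ≈ 45.3999.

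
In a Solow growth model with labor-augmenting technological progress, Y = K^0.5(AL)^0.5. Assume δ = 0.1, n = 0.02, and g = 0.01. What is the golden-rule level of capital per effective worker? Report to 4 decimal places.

k_gold ≈ 14.7929

The effective depreciation rate is n + g + δ = 0.02 + 0.01 + 0.1 = 0.13.
Golden rule sets MPK = n+g+δ: 0.5·k^(0.5−1) = 0.13, so k_gold = (0.5/0.13)^(1/0.5) ≈ 14.7929.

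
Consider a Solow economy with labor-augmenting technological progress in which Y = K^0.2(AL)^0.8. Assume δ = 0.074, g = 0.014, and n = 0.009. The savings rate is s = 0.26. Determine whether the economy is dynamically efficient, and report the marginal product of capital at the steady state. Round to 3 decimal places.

dynamically inefficient; MPK ≈ 0.075

Capital per effective worker breaks even when investment replaces (n + g + δ)·k; here n + g + δ = 0.097.
Steady-state k*: s·k^0.2 = 0.097·k gives k* = (0.26/0.097)^(1/0.8) ≈ 3.4297.
MPK = 0.2·3.4297^(-0.8) ≈ 0.0746.
MPK < n+g+δ = 0.097, so the economy is dynamically inefficient (over-saving).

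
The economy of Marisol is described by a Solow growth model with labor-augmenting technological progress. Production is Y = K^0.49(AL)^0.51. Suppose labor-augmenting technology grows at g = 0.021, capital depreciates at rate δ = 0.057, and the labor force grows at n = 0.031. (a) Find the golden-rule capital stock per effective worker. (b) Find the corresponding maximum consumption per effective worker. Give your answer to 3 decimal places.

The effective depreciation rate is n + g + δ = 0.031 + 0.021 + 0.057 = 0.109.
At the golden rule the marginal product of capital equals n+g+δ: 0.49·k^(0.49−1) = 0.109. Solving, k_gold = (0.49/0.109)^(1/0.51) ≈ 19.0520.
y_gold = 19.0520^0.49 ≈ 4.2381; c_gold = y_gold − 0.109·k_gold ≈ 2.1614.

(a) k_gold ≈ 19.052; (b) c_gold ≈ 2.161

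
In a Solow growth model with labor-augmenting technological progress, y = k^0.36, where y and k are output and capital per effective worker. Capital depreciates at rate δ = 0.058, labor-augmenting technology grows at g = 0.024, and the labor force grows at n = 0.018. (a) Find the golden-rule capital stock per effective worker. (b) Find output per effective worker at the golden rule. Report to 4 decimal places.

n + g + δ = 0.018 + 0.024 + 0.058 = 0.1.
At the golden rule the marginal product of capital equals n+g+δ: 0.36·k^(0.36−1) = 0.1. Solving, k_gold = (0.36/0.1)^(1/0.64) ≈ 7.3998.
y_gold = 7.3998^0.36 ≈ 2.0555.

(a) k_gold ≈ 7.3998; (b) y_gold ≈ 2.0555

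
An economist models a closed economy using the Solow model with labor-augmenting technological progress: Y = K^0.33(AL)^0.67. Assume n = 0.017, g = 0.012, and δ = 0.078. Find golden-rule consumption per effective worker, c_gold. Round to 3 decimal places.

c_gold ≈ 1.167

The effective depreciation rate is n + g + δ = 0.017 + 0.012 + 0.078 = 0.107.
Maximizing c = f(k) − (n+g+δ)·k gives f'(k) = n+g+δ, i.e. 0.33·k^(0.33−1) = 0.107, so k_gold = (0.33/0.107)^(1/0.67) ≈ 5.3709.
y_gold = 5.3709^0.33 ≈ 1.7415.
c_gold = y_gold − (n+g+δ)·k_gold = 1.7415 − 0.107·5.3709 ≈ 1.1668.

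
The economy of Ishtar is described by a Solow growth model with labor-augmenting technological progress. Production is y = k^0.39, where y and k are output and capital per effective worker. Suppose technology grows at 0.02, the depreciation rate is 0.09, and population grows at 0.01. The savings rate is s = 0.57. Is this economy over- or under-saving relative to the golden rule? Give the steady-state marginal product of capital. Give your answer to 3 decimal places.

Capital per effective worker breaks even when investment replaces (n + g + δ)·k; here n + g + δ = 0.12.
Steady-state k*: s·k^0.39 = 0.12·k gives k* = (0.57/0.12)^(1/0.61) ≈ 12.8627.
MPK = 0.39·12.8627^(-0.61) ≈ 0.0821.
MPK < n+g+δ = 0.12, so the economy is dynamically inefficient (over-saving).

over-saving; MPK ≈ 0.082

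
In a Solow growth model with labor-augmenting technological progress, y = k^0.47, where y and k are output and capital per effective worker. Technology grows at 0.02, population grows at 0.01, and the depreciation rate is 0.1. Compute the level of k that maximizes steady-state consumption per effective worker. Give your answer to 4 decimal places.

n + g + δ = 0.01 + 0.02 + 0.1 = 0.13.
Maximizing c = f(k) − (n+g+δ)·k gives f'(k) = n+g+δ, i.e. 0.47·k^(0.47−1) = 0.13, so k_gold = (0.47/0.13)^(1/0.53) ≈ 11.3011.

k_gold ≈ 11.3011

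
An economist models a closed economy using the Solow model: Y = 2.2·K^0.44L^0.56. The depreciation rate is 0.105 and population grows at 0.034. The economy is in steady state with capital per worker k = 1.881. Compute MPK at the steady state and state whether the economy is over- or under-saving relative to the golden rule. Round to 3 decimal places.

under-saving; MPK ≈ 0.680

The effective depreciation rate is n + δ = 0.034 + 0.105 = 0.139.
MPK = 0.44·2.2·k^(0.44−1) = 0.44·2.2·1.881^(-0.56) ≈ 0.6795.
MPK > 0.139, so the economy is dynamically efficient (under-saving).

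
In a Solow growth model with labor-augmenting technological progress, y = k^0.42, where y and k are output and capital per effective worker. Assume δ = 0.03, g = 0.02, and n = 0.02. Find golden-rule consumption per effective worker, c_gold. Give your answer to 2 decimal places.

Break-even investment rate: n + g + δ = 0.02 + 0.02 + 0.03 = 0.07.
Maximizing c = f(k) − (n+g+δ)·k gives f'(k) = n+g+δ, i.e. 0.42·k^(0.42−1) = 0.07, so k_gold = (0.42/0.07)^(1/0.58) ≈ 21.9604.
y_gold = 21.9604^0.42 ≈ 3.6601.
c_gold = y_gold − (n+g+δ)·k_gold = 3.6601 − 0.07·21.9604 ≈ 2.1228.

c_gold ≈ 2.12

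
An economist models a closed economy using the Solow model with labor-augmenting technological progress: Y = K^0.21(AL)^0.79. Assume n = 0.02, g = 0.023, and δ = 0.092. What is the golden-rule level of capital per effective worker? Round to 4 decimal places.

k_gold ≈ 1.7494

The effective depreciation rate is n + g + δ = 0.02 + 0.023 + 0.092 = 0.135.
At the golden rule the marginal product of capital equals n+g+δ: 0.21·k^(0.21−1) = 0.135. Solving, k_gold = (0.21/0.135)^(1/0.79) ≈ 1.7494.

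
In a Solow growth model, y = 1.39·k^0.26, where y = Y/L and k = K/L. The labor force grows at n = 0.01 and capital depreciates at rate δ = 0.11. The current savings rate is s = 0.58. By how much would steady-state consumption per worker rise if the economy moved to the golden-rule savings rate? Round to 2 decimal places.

Δc ≈ 0.38

The effective depreciation rate is n + δ = 0.01 + 0.11 = 0.12.
Current steady state (s = 0.58): k* = (0.58·1.39/0.12)^(1/0.74) ≈ 13.1196, y* = 1.39·13.1196^0.26 ≈ 2.7144, c* = (1−0.58)·2.7144 ≈ 1.1400.
Golden rule sets MPK = n+δ: 0.26·1.39·k^(0.26−1) = 0.12, so k_gold = (0.26·1.39/0.12)^(1/0.74) ≈ 4.4365.
y_gold = 1.39·4.4365^0.26 ≈ 2.0476, c_gold = y_gold − 0.12·k_gold ≈ 1.5152.
Gain: Δc = 1.5152 − 1.1400 ≈ 0.3752.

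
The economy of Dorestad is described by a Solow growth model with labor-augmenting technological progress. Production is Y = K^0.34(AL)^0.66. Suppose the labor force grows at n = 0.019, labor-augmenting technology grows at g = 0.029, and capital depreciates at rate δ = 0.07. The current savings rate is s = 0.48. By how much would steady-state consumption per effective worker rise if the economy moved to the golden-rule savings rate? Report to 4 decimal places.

Δc ≈ 0.0671

The effective depreciation rate is n + g + δ = 0.019 + 0.029 + 0.07 = 0.118.
Current steady state (s = 0.48): k* = (0.48/0.118)^(1/0.66) ≈ 8.3805, y* = 8.3805^0.34 ≈ 2.0602, c* = (1−0.48)·2.0602 ≈ 1.0713.
Maximizing c = f(k) − (n+g+δ)·k gives f'(k) = n+g+δ, i.e. 0.34·k^(0.34−1) = 0.118, so k_gold = (0.34/0.118)^(1/0.66) ≈ 4.9700.
y_gold = 4.9700^0.34 ≈ 1.7249, c_gold = y_gold − 0.118·k_gold ≈ 1.1384.
Gain: Δc = 1.1384 − 1.0713 ≈ 0.0671.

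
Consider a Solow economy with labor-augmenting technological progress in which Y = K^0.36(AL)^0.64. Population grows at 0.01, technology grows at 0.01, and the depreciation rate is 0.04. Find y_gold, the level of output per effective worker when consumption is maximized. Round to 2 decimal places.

Break-even investment rate: n + g + δ = 0.01 + 0.01 + 0.04 = 0.06.
At the golden rule the marginal product of capital equals n+g+δ: 0.36·k^(0.36−1) = 0.06. Solving, k_gold = (0.36/0.06)^(1/0.64) ≈ 16.4385.
Output: y_gold = k_gold^0.36 = 16.4385^0.36 ≈ 2.7397.

y_gold ≈ 2.74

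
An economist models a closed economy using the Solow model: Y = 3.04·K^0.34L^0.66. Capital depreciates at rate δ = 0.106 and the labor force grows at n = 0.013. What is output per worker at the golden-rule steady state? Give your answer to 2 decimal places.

y_gold ≈ 9.26

Break-even investment rate: n + δ = 0.013 + 0.106 = 0.119.
Maximizing c = f(k) − (n+δ)·k gives f'(k) = n+δ, i.e. 0.34·3.04·k^(0.34−1) = 0.119, so k_gold = (0.34·3.04/0.119)^(1/0.66) ≈ 26.4504.
Output: y_gold = 3.04·k_gold^0.34 = 3.04·26.4504^0.34 ≈ 9.2576.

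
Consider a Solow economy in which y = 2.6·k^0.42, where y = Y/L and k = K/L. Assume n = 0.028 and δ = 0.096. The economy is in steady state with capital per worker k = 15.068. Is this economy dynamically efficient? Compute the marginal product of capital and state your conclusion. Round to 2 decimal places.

dynamically efficient; MPK ≈ 0.23

Capital per worker breaks even when investment replaces (n + δ)·k; here n + δ = 0.124.
MPK = 0.42·2.6·k^(0.42−1) = 0.42·2.6·15.068^(-0.58) ≈ 0.2264.
MPK > 0.124, so the economy is dynamically efficient (under-saving).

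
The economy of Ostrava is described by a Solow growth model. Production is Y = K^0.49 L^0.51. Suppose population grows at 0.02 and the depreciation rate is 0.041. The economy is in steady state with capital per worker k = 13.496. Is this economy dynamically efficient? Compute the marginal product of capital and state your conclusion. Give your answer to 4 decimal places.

dynamically efficient; MPK ≈ 0.1300

Capital per worker breaks even when investment replaces (n + δ)·k; here n + δ = 0.061.
MPK = 0.49·k^(0.49−1) = 0.49·13.496^(-0.51) ≈ 0.1300.
MPK > 0.061, so the economy is dynamically efficient (under-saving).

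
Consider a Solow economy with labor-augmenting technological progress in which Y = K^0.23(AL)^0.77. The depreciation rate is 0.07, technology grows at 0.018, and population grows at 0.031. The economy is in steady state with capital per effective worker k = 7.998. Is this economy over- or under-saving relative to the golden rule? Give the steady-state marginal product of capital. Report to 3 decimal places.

over-saving; MPK ≈ 0.046

n + g + δ = 0.031 + 0.018 + 0.07 = 0.119.
MPK = 0.23·k^(0.23−1) = 0.23·7.998^(-0.77) ≈ 0.0464.
MPK < 0.119, so the economy is dynamically inefficient (over-saving).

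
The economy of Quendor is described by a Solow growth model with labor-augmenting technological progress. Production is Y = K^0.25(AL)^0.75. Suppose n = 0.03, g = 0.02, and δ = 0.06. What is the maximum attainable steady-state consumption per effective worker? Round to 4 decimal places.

c_gold ≈ 0.9861

n + g + δ = 0.03 + 0.02 + 0.06 = 0.11.
Maximizing c = f(k) − (n+g+δ)·k gives f'(k) = n+g+δ, i.e. 0.25·k^(0.25−1) = 0.11, so k_gold = (0.25/0.11)^(1/0.75) ≈ 2.9881.
y_gold = 2.9881^0.25 ≈ 1.3148.
c_gold = y_gold − (n+g+δ)·k_gold = 1.3148 − 0.11·2.9881 ≈ 0.9861.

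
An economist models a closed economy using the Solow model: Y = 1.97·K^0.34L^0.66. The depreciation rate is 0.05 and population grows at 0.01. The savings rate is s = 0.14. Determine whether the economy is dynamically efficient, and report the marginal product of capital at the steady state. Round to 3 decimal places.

dynamically efficient; MPK ≈ 0.146

Capital per worker breaks even when investment replaces (n + δ)·k; here n + δ = 0.06.
Steady-state k*: s·A·k^0.34 = 0.06·k gives k* = (0.14·1.97/0.06)^(1/0.66) ≈ 10.0856.
MPK = 0.34·1.97·10.0856^(-0.66) ≈ 0.1457.
MPK > n+δ = 0.06, so the economy is dynamically efficient (under-saving).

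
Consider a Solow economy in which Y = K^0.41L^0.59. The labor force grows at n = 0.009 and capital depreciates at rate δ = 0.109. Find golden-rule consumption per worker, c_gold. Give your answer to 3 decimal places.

Capital per worker breaks even when investment replaces (n + δ)·k; here n + δ = 0.118.
At the golden rule the marginal product of capital equals n+δ: 0.41·k^(0.41−1) = 0.118. Solving, k_gold = (0.41/0.118)^(1/0.59) ≈ 8.2562.
y_gold = 8.2562^0.41 ≈ 2.3762.
c_gold = y_gold − (n+δ)·k_gold = 2.3762 − 0.118·8.2562 ≈ 1.4020.

c_gold ≈ 1.402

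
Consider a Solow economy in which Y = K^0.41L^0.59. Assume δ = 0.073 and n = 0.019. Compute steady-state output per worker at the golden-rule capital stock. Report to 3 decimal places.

y_gold ≈ 2.825

Capital per worker breaks even when investment replaces (n + δ)·k; here n + δ = 0.092.
At the golden rule the marginal product of capital equals n+δ: 0.41·k^(0.41−1) = 0.092. Solving, k_gold = (0.41/0.092)^(1/0.59) ≈ 12.5891.
Output: y_gold = k_gold^0.41 = 12.5891^0.41 ≈ 2.8249.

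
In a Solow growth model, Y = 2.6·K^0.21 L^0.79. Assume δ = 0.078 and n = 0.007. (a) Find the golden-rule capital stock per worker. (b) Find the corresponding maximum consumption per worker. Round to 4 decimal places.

(a) k_gold ≈ 10.5317; (b) c_gold ≈ 3.3676

Break-even investment rate: n + δ = 0.007 + 0.078 = 0.085.
Golden rule sets MPK = n+δ: 0.21·2.6·k^(0.21−1) = 0.085, so k_gold = (0.21·2.6/0.085)^(1/0.79) ≈ 10.5317.
y_gold = 2.6·10.5317^0.21 ≈ 4.2628; c_gold = y_gold − 0.085·k_gold ≈ 3.3676.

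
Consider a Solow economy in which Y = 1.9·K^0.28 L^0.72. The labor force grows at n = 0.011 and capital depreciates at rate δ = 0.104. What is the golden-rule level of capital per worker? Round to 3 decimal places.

k_gold ≈ 8.393

The effective depreciation rate is n + δ = 0.011 + 0.104 = 0.115.
At the golden rule the marginal product of capital equals n+δ: 0.28·1.9·k^(0.28−1) = 0.115. Solving, k_gold = (0.28·1.9/0.115)^(1/0.72) ≈ 8.3928.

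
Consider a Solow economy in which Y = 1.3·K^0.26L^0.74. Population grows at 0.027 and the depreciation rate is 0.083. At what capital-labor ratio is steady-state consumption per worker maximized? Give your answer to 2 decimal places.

k_gold ≈ 4.56

Capital per worker breaks even when investment replaces (n + δ)·k; here n + δ = 0.11.
Golden rule sets MPK = n+δ: 0.26·1.3·k^(0.26−1) = 0.11, so k_gold = (0.26·1.3/0.11)^(1/0.74) ≈ 4.5584.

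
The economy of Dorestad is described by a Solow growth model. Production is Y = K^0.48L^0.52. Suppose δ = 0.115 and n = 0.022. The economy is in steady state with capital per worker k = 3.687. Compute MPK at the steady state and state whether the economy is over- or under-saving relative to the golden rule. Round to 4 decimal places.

under-saving; MPK ≈ 0.2435

Break-even investment rate: n + δ = 0.022 + 0.115 = 0.137.
MPK = 0.48·k^(0.48−1) = 0.48·3.687^(-0.52) ≈ 0.2435.
MPK > 0.137, so the economy is dynamically efficient (under-saving).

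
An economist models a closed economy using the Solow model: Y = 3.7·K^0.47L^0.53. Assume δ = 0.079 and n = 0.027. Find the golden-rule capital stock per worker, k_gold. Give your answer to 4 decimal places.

Capital per worker breaks even when investment replaces (n + δ)·k; here n + δ = 0.106.
Setting f'(k) = n+δ gives 0.47·3.7·k^(0.47−1) = 0.106, hence k_gold = (0.47·3.7/0.106)^(1/0.53) ≈ 196.0835.

k_gold ≈ 196.0835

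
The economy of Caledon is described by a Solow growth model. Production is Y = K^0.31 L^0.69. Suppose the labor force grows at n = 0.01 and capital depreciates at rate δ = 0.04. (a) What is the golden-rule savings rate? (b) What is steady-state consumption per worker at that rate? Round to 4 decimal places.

(a) s_gold = 0.3100; (b) c_gold ≈ 1.5662

n + δ = 0.01 + 0.04 = 0.05.
For Cobb-Douglas, s_gold equals capital's share: s_gold = 0.31.
Maximizing c = f(k) − (n+δ)·k gives f'(k) = n+δ, i.e. 0.31·k^(0.31−1) = 0.05, so k_gold = (0.31/0.05)^(1/0.69) ≈ 14.0732.
y_gold = 14.0732^0.31 ≈ 2.2699; c_gold = (1−0.31)·y_gold ≈ 1.5662.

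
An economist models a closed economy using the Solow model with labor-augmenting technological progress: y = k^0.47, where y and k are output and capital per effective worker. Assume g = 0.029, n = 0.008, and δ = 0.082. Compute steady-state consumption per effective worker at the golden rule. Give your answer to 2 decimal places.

c_gold ≈ 1.79

The effective depreciation rate is n + g + δ = 0.008 + 0.029 + 0.082 = 0.119.
At the golden rule the marginal product of capital equals n+g+δ: 0.47·k^(0.47−1) = 0.119. Solving, k_gold = (0.47/0.119)^(1/0.53) ≈ 13.3527.
y_gold = 13.3527^0.47 ≈ 3.3808.
c_gold = y_gold − (n+g+δ)·k_gold = 3.3808 − 0.119·13.3527 ≈ 1.7918.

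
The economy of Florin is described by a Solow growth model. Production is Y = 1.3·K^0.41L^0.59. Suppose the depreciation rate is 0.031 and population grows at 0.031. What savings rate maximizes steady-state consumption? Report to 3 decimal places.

Capital per worker breaks even when investment replaces (n + δ)·k; here n + δ = 0.062.
At the golden rule MPK = n+δ, and in any Cobb-Douglas steady state s = (n+δ)·k/y = MPK·k/y = capital's share 0.41.

s_gold = 0.410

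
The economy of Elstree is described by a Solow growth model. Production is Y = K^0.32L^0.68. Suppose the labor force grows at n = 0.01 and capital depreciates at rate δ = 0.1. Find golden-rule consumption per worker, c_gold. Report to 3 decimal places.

c_gold ≈ 1.124

Capital per worker breaks even when investment replaces (n + δ)·k; here n + δ = 0.11.
Setting f'(k) = n+δ gives 0.32·k^(0.32−1) = 0.11, hence k_gold = (0.32/0.11)^(1/0.68) ≈ 4.8083.
y_gold = 4.8083^0.32 ≈ 1.6529.
c_gold = y_gold − (n+δ)·k_gold = 1.6529 − 0.11·4.8083 ≈ 1.1240.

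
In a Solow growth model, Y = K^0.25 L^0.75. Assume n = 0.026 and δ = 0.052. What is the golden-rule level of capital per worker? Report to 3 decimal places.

k_gold ≈ 4.726

Capital per worker breaks even when investment replaces (n + δ)·k; here n + δ = 0.078.
At the golden rule the marginal product of capital equals n+δ: 0.25·k^(0.25−1) = 0.078. Solving, k_gold = (0.25/0.078)^(1/0.75) ≈ 4.7256.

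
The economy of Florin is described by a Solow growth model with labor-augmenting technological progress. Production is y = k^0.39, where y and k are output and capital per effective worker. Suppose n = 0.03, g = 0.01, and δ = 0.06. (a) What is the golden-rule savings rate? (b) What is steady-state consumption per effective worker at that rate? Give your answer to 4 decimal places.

(a) s_gold = 0.3900; (b) c_gold ≈ 1.4562

Capital per effective worker breaks even when investment replaces (n + g + δ)·k; here n + g + δ = 0.1.
For Cobb-Douglas, s_gold equals capital's share: s_gold = 0.39.
Maximizing c = f(k) − (n+g+δ)·k gives f'(k) = n+g+δ, i.e. 0.39·k^(0.39−1) = 0.1, so k_gold = (0.39/0.1)^(1/0.61) ≈ 9.3102.
y_gold = 9.3102^0.39 ≈ 2.3872; c_gold = (1−0.39)·y_gold ≈ 1.4562.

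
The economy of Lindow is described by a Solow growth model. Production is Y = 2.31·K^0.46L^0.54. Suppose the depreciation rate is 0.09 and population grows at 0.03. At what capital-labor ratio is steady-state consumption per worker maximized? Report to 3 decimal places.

k_gold ≈ 56.761

Break-even investment rate: n + δ = 0.03 + 0.09 = 0.12.
Setting f'(k) = n+δ gives 0.46·2.31·k^(0.46−1) = 0.12, hence k_gold = (0.46·2.31/0.12)^(1/0.54) ≈ 56.7614.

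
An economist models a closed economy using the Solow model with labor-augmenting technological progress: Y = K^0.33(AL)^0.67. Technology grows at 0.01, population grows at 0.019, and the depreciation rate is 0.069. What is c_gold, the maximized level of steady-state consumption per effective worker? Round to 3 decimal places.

The effective depreciation rate is n + g + δ = 0.019 + 0.01 + 0.069 = 0.098.
Setting f'(k) = n+g+δ gives 0.33·k^(0.33−1) = 0.098, hence k_gold = (0.33/0.098)^(1/0.67) ≈ 6.1235.
y_gold = 6.1235^0.33 ≈ 1.8185.
c_gold = y_gold − (n+g+δ)·k_gold = 1.8185 − 0.098·6.1235 ≈ 1.2184.

c_gold ≈ 1.218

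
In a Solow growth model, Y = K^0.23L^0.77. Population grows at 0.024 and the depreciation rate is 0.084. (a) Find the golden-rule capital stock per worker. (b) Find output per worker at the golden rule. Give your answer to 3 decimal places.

n + δ = 0.024 + 0.084 = 0.108.
At the golden rule the marginal product of capital equals n+δ: 0.23·k^(0.23−1) = 0.108. Solving, k_gold = (0.23/0.108)^(1/0.77) ≈ 2.6691.
y_gold = 2.6691^0.23 ≈ 1.2533.

(a) k_gold ≈ 2.669; (b) y_gold ≈ 1.253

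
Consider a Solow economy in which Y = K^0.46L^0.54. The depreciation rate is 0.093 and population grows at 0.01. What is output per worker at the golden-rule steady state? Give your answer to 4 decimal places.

y_gold ≈ 3.5780

Capital per worker breaks even when investment replaces (n + δ)·k; here n + δ = 0.103.
Maximizing c = f(k) − (n+δ)·k gives f'(k) = n+δ, i.e. 0.46·k^(0.46−1) = 0.103, so k_gold = (0.46/0.103)^(1/0.54) ≈ 15.9793.
Output: y_gold = k_gold^0.46 = 15.9793^0.46 ≈ 3.5780.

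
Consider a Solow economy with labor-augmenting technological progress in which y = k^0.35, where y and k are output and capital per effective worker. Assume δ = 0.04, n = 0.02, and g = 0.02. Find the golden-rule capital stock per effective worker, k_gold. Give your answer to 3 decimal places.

n + g + δ = 0.02 + 0.02 + 0.04 = 0.08.
At the golden rule the marginal product of capital equals n+g+δ: 0.35·k^(0.35−1) = 0.08. Solving, k_gold = (0.35/0.08)^(1/0.65) ≈ 9.6855.

k_gold ≈ 9.685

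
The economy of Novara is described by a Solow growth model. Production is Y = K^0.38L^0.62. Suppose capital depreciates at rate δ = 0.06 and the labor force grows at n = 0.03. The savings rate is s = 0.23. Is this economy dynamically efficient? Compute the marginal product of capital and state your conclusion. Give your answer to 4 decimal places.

dynamically efficient; MPK ≈ 0.1487

Break-even investment rate: n + δ = 0.03 + 0.06 = 0.09.
Steady-state k*: s·k^0.38 = 0.09·k gives k* = (0.23/0.09)^(1/0.62) ≈ 4.5419.
MPK = 0.38·4.5419^(-0.62) ≈ 0.1487.
MPK > n+δ = 0.09, so the economy is dynamically efficient (under-saving).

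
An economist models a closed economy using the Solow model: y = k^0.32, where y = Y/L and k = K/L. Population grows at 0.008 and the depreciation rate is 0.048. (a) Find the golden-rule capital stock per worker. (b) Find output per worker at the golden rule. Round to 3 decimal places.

(a) k_gold ≈ 12.977; (b) y_gold ≈ 2.271

Capital per worker breaks even when investment replaces (n + δ)·k; here n + δ = 0.056.
Golden rule sets MPK = n+δ: 0.32·k^(0.32−1) = 0.056, so k_gold = (0.32/0.056)^(1/0.68) ≈ 12.9772.
y_gold = 12.9772^0.32 ≈ 2.2710.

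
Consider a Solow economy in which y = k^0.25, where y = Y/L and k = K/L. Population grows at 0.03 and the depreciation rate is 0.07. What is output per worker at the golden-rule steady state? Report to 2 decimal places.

The effective depreciation rate is n + δ = 0.03 + 0.07 = 0.1.
Maximizing c = f(k) − (n+δ)·k gives f'(k) = n+δ, i.e. 0.25·k^(0.25−1) = 0.1, so k_gold = (0.25/0.1)^(1/0.75) ≈ 3.3930.
Output: y_gold = k_gold^0.25 = 3.3930^0.25 ≈ 1.3572.

y_gold ≈ 1.36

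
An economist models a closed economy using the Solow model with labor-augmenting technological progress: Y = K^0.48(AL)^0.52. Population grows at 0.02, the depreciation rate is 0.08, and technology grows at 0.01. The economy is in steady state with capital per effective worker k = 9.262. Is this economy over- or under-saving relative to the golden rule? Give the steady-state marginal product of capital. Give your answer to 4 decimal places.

Capital per effective worker breaks even when investment replaces (n + g + δ)·k; here n + g + δ = 0.11.
MPK = 0.48·k^(0.48−1) = 0.48·9.262^(-0.52) ≈ 0.1509.
MPK > 0.11, so the economy is dynamically efficient (under-saving).

under-saving; MPK ≈ 0.1509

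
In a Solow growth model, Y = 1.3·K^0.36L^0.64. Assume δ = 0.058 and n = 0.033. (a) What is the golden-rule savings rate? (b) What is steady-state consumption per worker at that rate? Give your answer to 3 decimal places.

(a) s_gold = 0.360; (b) c_gold ≈ 2.090

n + δ = 0.033 + 0.058 = 0.091.
For Cobb-Douglas, s_gold equals capital's share: s_gold = 0.36.
Golden rule sets MPK = n+δ: 0.36·1.3·k^(0.36−1) = 0.091, so k_gold = (0.36·1.3/0.091)^(1/0.64) ≈ 12.9198.
y_gold = 1.3·12.9198^0.36 ≈ 3.2658; c_gold = (1−0.36)·y_gold ≈ 2.0901.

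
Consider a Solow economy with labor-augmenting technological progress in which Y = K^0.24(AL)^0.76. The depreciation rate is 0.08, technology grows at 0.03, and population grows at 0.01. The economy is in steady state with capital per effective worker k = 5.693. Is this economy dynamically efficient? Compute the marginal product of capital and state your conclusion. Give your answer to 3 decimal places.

dynamically inefficient; MPK ≈ 0.064

Capital per effective worker breaks even when investment replaces (n + g + δ)·k; here n + g + δ = 0.12.
MPK = 0.24·k^(0.24−1) = 0.24·5.693^(-0.76) ≈ 0.0640.
MPK < 0.12, so the economy is dynamically inefficient (over-saving).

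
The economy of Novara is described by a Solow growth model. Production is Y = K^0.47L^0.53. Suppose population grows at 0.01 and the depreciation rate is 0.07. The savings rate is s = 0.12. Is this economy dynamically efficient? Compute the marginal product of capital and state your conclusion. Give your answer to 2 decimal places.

n + δ = 0.01 + 0.07 = 0.08.
Steady-state k*: s·k^0.47 = 0.08·k gives k* = (0.12/0.08)^(1/0.53) ≈ 2.1491.
MPK = 0.47·2.1491^(-0.53) ≈ 0.3133.
MPK > n+δ = 0.08, so the economy is dynamically efficient (under-saving).

dynamically efficient; MPK ≈ 0.31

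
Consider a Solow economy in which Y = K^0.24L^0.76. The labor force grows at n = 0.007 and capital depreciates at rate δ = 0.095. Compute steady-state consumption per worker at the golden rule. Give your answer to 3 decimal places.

c_gold ≈ 0.996

n + δ = 0.007 + 0.095 = 0.102.
Maximizing c = f(k) − (n+δ)·k gives f'(k) = n+δ, i.e. 0.24·k^(0.24−1) = 0.102, so k_gold = (0.24/0.102)^(1/0.76) ≈ 3.0829.
y_gold = 3.0829^0.24 ≈ 1.3102.
c_gold = y_gold − (n+δ)·k_gold = 1.3102 − 0.102·3.0829 ≈ 0.9958.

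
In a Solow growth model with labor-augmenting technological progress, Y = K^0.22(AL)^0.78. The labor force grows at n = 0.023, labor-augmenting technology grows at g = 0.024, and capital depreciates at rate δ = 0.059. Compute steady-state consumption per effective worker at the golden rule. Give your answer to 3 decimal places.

Break-even investment rate: n + g + δ = 0.023 + 0.024 + 0.059 = 0.106.
Maximizing c = f(k) − (n+g+δ)·k gives f'(k) = n+g+δ, i.e. 0.22·k^(0.22−1) = 0.106, so k_gold = (0.22/0.106)^(1/0.78) ≈ 2.5501.
y_gold = 2.5501^0.22 ≈ 1.2287.
c_gold = y_gold − (n+g+δ)·k_gold = 1.2287 − 0.106·2.5501 ≈ 0.9584.

c_gold ≈ 0.958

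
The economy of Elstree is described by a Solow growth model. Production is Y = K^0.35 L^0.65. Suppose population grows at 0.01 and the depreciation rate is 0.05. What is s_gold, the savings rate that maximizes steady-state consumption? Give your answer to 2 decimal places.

s_gold = 0.35

The effective depreciation rate is n + δ = 0.01 + 0.05 = 0.06.
At the golden rule MPK = n+δ, and in any Cobb-Douglas steady state s = (n+δ)·k/y = MPK·k/y = capital's share 0.35.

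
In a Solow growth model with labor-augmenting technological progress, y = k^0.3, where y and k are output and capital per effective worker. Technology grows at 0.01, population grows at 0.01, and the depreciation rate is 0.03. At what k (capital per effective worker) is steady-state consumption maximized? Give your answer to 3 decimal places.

k_gold ≈ 12.931

Break-even investment rate: n + g + δ = 0.01 + 0.01 + 0.03 = 0.05.
Setting f'(k) = n+g+δ gives 0.3·k^(0.3−1) = 0.05, hence k_gold = (0.3/0.05)^(1/0.7) ≈ 12.9314.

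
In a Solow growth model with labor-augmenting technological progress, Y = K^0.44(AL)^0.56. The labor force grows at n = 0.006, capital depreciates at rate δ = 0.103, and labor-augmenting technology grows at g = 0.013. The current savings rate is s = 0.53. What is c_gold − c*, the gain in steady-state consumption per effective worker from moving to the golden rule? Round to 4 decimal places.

Δc ≈ 0.0438

The effective depreciation rate is n + g + δ = 0.006 + 0.013 + 0.103 = 0.122.
Current steady state (s = 0.53): k* = (0.53/0.122)^(1/0.56) ≈ 13.7764, y* = 13.7764^0.44 ≈ 3.1712, c* = (1−0.53)·3.1712 ≈ 1.4905.
Golden rule sets MPK = n+g+δ: 0.44·k^(0.44−1) = 0.122, so k_gold = (0.44/0.122)^(1/0.56) ≈ 9.8812.
y_gold = 9.8812^0.44 ≈ 2.7398, c_gold = y_gold − 0.122·k_gold ≈ 1.5343.
Gain: Δc = 1.5343 − 1.4905 ≈ 0.0438.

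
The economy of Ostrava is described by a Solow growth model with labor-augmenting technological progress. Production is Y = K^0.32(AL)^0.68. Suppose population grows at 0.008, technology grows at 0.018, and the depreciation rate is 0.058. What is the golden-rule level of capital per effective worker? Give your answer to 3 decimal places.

k_gold ≈ 7.149

The effective depreciation rate is n + g + δ = 0.008 + 0.018 + 0.058 = 0.084.
Maximizing c = f(k) − (n+g+δ)·k gives f'(k) = n+g+δ, i.e. 0.32·k^(0.32−1) = 0.084, so k_gold = (0.32/0.084)^(1/0.68) ≈ 7.1486.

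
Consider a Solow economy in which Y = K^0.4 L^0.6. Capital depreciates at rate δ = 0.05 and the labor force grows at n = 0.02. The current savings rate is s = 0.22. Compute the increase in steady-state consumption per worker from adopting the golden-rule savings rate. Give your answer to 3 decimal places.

Break-even investment rate: n + δ = 0.02 + 0.05 = 0.07.
Current steady state (s = 0.22): k* = (0.22/0.07)^(1/0.6) ≈ 6.7433, y* = 6.7433^0.4 ≈ 2.1456, c* = (1−0.22)·2.1456 ≈ 1.6736.
At the golden rule the marginal product of capital equals n+δ: 0.4·k^(0.4−1) = 0.07. Solving, k_gold = (0.4/0.07)^(1/0.6) ≈ 18.2643.
y_gold = 18.2643^0.4 ≈ 3.1963, c_gold = y_gold − 0.07·k_gold ≈ 1.9178.
Gain: Δc = 1.9178 − 1.6736 ≈ 0.2442.

Δc ≈ 0.244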